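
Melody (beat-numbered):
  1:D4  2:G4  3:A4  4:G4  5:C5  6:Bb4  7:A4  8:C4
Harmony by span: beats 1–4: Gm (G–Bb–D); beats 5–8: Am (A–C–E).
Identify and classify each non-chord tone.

The harmony at that moment is G minor triad (G, Bb, D); A4 is not a chord tone.
It is approached by step up from G4 and left by step down to G4.
Step away and step back to the same note — a neighbor tone (upper neighbor).
The harmony at that moment is A minor triad (A, C, E); Bb4 is not a chord tone.
It is approached by step down from C5 and left by step down to A4.
Step in, step out in the same direction — a passing tone.

A4 (beat 3) — neighbor tone; Bb4 (beat 6) — passing tone.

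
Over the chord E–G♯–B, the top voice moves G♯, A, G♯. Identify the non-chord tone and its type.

A is a neighbor tone.

The harmony at that moment is E major triad (E, G♯, B); A is not a chord tone.
It is approached by step up from G♯ and left by step down to G♯.
Step away and step back to the same note — a neighbor tone (upper neighbor).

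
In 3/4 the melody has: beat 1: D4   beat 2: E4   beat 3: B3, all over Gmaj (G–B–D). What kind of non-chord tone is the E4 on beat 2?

The harmony at that moment is G major triad (G, B, D); E4 is not a chord tone.
It is approached by step up from D4 and left by leap down to B3.
Step in, leap out, on a weak beat — an escape tone.

Escape tone.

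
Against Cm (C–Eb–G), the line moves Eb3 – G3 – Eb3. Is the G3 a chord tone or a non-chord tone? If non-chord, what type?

Chord tone (the fifth of C minor triad).

C minor triad contains C, Eb, G; G is the fifth, so it is a chord tone.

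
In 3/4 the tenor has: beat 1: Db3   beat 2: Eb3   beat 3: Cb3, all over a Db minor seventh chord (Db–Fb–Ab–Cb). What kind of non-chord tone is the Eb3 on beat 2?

The harmony at that moment is Db minor seventh chord (Db, Fb, Ab, Cb); Eb3 is not a chord tone.
It is approached by step up from Db3 and left by leap down to Cb3.
Step in, leap out, on a weak beat — an escape tone.

Escape tone.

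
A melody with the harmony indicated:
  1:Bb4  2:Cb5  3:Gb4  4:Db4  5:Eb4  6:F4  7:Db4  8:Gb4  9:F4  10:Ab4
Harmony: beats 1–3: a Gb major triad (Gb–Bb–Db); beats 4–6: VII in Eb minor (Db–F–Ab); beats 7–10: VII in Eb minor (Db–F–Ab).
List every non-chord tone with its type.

The harmony at that moment is Gb major triad (Gb, Bb, Db); Cb5 is not a chord tone.
It is approached by step up from Bb4 and left by leap down to Gb4.
Step in, leap out — an escape tone.
The harmony at that moment is Db major triad (Db, F, Ab); Eb4 is not a chord tone.
It is approached by step up from Db4 and left by step up to F4.
Step in, step out in the same direction — a passing tone.
The harmony at that moment is Db major triad (Db, F, Ab); Gb4 is not a chord tone.
It is approached by leap up from Db4 and left by step down to F4.
Leap in, step out — an appoggiatura.

Cb5 (beat 2) — escape tone; Eb4 (beat 5) — passing tone; Gb4 (beat 8) — appoggiatura.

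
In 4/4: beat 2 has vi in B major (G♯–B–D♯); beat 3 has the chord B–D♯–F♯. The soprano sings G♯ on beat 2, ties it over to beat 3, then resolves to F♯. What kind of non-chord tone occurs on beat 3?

The harmony at that moment is B major triad (B, D♯, F♯); G♯ is not a chord tone.
It is held over (the same pitch as the preceding G♯) and left by step down to F♯.
Held over from the previous chord and resolving down by step — a suspension.

Suspension.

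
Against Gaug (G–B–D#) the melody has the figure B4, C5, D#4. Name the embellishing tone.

The harmony at that moment is G augmented triad (G, B, D#); C5 is not a chord tone.
It is approached by step up from B4 and left by leap down to D#4.
Step in, leap out — an escape tone.

C5 is an escape tone.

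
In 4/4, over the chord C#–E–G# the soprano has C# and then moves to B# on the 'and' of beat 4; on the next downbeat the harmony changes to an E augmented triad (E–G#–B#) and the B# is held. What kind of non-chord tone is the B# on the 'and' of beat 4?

The harmony at that moment is C# minor triad (C#, E, G#); B# is not a chord tone.
It is approached by step down from C# and then sustained as the same pitch into the next harmony.
Arriving early and becoming a chord tone when the harmony changes — an anticipation.

Anticipation.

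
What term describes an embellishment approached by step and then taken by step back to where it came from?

Neighbor tone.

Approach: by step. Departure: by step in the opposite direction, back to the starting pitch.
Stepwise on both sides but reversing to return to the same chord tone — a neighbor tone. (Had it continued onward in the same direction it would be a passing tone instead.)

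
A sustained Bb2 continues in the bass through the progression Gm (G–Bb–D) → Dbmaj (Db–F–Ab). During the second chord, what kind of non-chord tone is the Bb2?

The harmony at that moment is Db major triad (Db, F, Ab); Bb2 is not a chord tone.
It is held over (the same pitch as the preceding Bb2) and then sustained as the same pitch into the next harmony.
Sustained through a change of harmony — a pedal tone.

Pedal tone (pedal point).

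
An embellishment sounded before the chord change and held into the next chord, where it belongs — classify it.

Approach: ahead of the chord change (typically by step), so it is dissonant against the current harmony. Departure: none — the same pitch is restated or held and is a chord tone of the new harmony.
Dissonant first, consonant once the harmony catches up: the note simply arrives early — an anticipation. (The reverse timing, consonant first and dissonant after the change, would be a suspension or retardation.)

Anticipation.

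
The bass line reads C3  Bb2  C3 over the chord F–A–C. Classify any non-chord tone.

The harmony at that moment is F major triad (F, A, C); Bb2 is not a chord tone.
It is approached by step down from C3 and left by step up to C3.
Step away and step back to the same note — a neighbor tone (lower neighbor).

Bb2 is a neighbor tone.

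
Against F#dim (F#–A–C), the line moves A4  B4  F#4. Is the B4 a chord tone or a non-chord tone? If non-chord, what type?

The harmony at that moment is F# diminished triad (F#, A, C); B4 is not a chord tone.
It is approached by step up from A4 and left by leap down to F#4.
Step in, leap out — an escape tone.

Non-chord tone — an escape tone.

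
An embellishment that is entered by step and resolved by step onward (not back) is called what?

Approach: by step. Departure: by step, continuing in the same direction.
Stepwise on both sides with no change of direction means the note fills in the space between two different chord tones — a passing tone. (Had it turned back to its starting note it would be a neighbor tone instead.)

Passing tone.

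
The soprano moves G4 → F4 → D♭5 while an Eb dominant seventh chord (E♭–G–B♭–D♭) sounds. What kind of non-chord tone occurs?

The harmony at that moment is E♭ dominant seventh chord (E♭, G, B♭, D♭); F4 is not a chord tone.
It is approached by step down from G4 and left by leap up to D♭5.
Step in, leap out — an escape tone.

F4 is an escape tone.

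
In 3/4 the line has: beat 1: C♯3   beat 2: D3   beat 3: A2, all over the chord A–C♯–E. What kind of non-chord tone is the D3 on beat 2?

Escape tone.

The harmony at that moment is A major triad (A, C♯, E); D3 is not a chord tone.
It is approached by step up from C♯3 and left by leap down to A2.
Step in, leap out, on a weak beat — an escape tone.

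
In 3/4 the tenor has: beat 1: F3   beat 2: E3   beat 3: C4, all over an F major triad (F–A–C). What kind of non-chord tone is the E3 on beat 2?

The harmony at that moment is F major triad (F, A, C); E3 is not a chord tone.
It is approached by step down from F3 and left by leap up to C4.
Step in, leap out, on a weak beat — an escape tone.

Escape tone.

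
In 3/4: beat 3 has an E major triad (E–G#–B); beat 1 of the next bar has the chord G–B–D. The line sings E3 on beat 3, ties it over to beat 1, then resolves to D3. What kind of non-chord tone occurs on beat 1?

Suspension.

The harmony at that moment is G major triad (G, B, D); E3 is not a chord tone.
It is held over (the same pitch as the preceding E3) and left by step down to D3.
Held over from the previous chord and resolving down by step — a suspension.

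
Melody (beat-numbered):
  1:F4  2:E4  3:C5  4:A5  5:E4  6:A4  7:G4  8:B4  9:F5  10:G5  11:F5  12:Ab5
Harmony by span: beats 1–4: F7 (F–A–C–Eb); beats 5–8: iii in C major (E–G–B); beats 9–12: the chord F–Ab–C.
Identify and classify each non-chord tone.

The harmony at that moment is F dominant seventh chord (F, A, C, Eb); E4 is not a chord tone.
It is approached by step down from F4 and left by leap up to C5.
Step in, leap out — an escape tone.
The harmony at that moment is E minor triad (E, G, B); A4 is not a chord tone.
It is approached by leap up from E4 and left by step down to G4.
Leap in, step out — an appoggiatura.
The harmony at that moment is F minor triad (F, Ab, C); G5 is not a chord tone.
It is approached by step up from F5 and left by step down to F5.
Step away and step back to the same note — a neighbor tone (upper neighbor).

E4 (beat 2) — escape tone; A4 (beat 6) — appoggiatura; G5 (beat 10) — neighbor tone.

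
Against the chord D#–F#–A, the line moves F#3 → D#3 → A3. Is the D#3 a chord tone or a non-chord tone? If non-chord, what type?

Chord tone (the root of D# diminished triad).

D# diminished triad contains D#, F#, A; D# is the root, so it is a chord tone.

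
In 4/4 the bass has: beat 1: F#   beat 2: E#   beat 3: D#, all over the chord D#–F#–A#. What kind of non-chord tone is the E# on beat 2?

Passing tone.

The harmony at that moment is D# minor triad (D#, F#, A#); E# is not a chord tone.
It is approached by step down from F# and left by step down to D#.
Step in, step out in the same direction — a passing tone.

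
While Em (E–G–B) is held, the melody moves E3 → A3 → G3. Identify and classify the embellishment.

The harmony at that moment is E minor triad (E, G, B); A3 is not a chord tone.
It is approached by leap up from E3 and left by step down to G3.
Leap in, step out — an appoggiatura.

A3 is an appoggiatura.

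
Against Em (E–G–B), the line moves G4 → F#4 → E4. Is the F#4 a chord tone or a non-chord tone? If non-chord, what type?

The harmony at that moment is E minor triad (E, G, B); F#4 is not a chord tone.
It is approached by step down from G4 and left by step down to E4.
Step in, step out in the same direction — a passing tone.

Non-chord tone — a passing tone.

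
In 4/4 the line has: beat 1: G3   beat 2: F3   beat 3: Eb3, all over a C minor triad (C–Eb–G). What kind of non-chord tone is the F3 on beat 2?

The harmony at that moment is C minor triad (C, Eb, G); F3 is not a chord tone.
It is approached by step down from G3 and left by step down to Eb3.
Step in, step out in the same direction — a passing tone.

Passing tone.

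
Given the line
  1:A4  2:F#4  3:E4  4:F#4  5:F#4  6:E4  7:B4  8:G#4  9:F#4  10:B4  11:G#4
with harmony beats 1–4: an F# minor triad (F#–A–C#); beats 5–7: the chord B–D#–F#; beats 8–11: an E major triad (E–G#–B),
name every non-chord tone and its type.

The harmony at that moment is F# minor triad (F#, A, C#); E4 is not a chord tone.
It is approached by step down from F#4 and left by step up to F#4.
Step away and step back to the same note — a neighbor tone (lower neighbor).
The harmony at that moment is B major triad (B, D#, F#); E4 is not a chord tone.
It is approached by step down from F#4 and left by leap up to B4.
Step in, leap out — an escape tone.
The harmony at that moment is E major triad (E, G#, B); F#4 is not a chord tone.
It is approached by step down from G#4 and left by leap up to B4.
Step in, leap out — an escape tone.

E4 (beat 3) — neighbor tone; E4 (beat 6) — escape tone; F#4 (beat 9) — escape tone.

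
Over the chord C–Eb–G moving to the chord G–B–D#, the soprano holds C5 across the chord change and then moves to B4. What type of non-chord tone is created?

C5 is a suspension.

The harmony at that moment is G augmented triad (G, B, D#); C5 is not a chord tone.
It is held over (the same pitch as the preceding C5) and left by step down to B4.
Held over from the previous chord and resolving down by step — a suspension.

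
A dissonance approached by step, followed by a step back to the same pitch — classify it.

Approach: by step. Departure: by step in the opposite direction, back to the starting pitch.
Stepwise on both sides but reversing to return to the same chord tone — a neighbor tone. (Had it continued onward in the same direction it would be a passing tone instead.)

Neighbor tone.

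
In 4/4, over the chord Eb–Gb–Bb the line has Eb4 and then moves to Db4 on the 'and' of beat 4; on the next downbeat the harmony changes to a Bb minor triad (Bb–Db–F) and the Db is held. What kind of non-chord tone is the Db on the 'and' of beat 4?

The harmony at that moment is Eb minor triad (Eb, Gb, Bb); Db4 is not a chord tone.
It is approached by step down from Eb4 and then sustained as the same pitch into the next harmony.
Arriving early and becoming a chord tone when the harmony changes — an anticipation.

Anticipation.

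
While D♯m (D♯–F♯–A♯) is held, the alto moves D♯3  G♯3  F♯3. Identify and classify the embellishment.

G♯3 is an appoggiatura.

The harmony at that moment is D♯ minor triad (D♯, F♯, A♯); G♯3 is not a chord tone.
It is approached by leap up from D♯3 and left by step down to F♯3.
Leap in, step out — an appoggiatura.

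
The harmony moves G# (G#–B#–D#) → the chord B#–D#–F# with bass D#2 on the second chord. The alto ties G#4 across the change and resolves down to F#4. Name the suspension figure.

At the second chord the bass is D#2. The suspended G#4 lies a fourth above the bass; after resolving down by step to F#4, the interval above the bass becomes a third.
Suspension figures are named by those two intervals: 4–3.

4–3 suspension.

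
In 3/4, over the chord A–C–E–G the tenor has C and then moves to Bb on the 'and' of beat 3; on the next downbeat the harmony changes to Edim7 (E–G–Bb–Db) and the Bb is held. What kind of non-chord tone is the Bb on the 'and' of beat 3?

Anticipation.

The harmony at that moment is A minor seventh chord (A, C, E, G); Bb is not a chord tone.
It is approached by step down from C and then sustained as the same pitch into the next harmony.
Arriving early and becoming a chord tone when the harmony changes — an anticipation.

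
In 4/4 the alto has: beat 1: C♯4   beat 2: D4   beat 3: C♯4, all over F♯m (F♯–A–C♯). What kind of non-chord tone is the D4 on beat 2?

Upper neighbor tone.

The harmony at that moment is F♯ minor triad (F♯, A, C♯); D4 is not a chord tone.
It is approached by step up from C♯4 and left by step down to C♯4.
Step away and step back to the same note — a neighbor tone (upper neighbor).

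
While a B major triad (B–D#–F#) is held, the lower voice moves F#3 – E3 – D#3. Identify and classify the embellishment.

The harmony at that moment is B major triad (B, D#, F#); E3 is not a chord tone.
It is approached by step down from F#3 and left by step down to D#3.
Step in, step out in the same direction — a passing tone.

E3 is a passing tone.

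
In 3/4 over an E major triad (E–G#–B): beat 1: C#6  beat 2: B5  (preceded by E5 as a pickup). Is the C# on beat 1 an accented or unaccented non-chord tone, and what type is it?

The harmony at that moment is E major triad (E, G#, B); C#6 is not a chord tone.
It is approached by leap up from E5 and left by step down to B5.
Leap in, step out — an appoggiatura.
It falls on the downbeat, so it is accented.

Accented appoggiatura.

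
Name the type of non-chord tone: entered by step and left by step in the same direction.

Approach: by step. Departure: by step, continuing in the same direction.
Stepwise on both sides with no change of direction means the note fills in the space between two different chord tones — a passing tone. (Had it turned back to its starting note it would be a neighbor tone instead.)

Passing tone.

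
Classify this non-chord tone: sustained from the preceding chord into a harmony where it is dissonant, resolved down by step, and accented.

Suspension.

Approach: by preparation — the pitch is first a chord tone, then held (tied or repeated) while the harmony changes under it. Departure: down by step. Metric position: strong.
A prepared dissonance that resolves downward by step — a suspension. (The same figure resolving upward would be a retardation.)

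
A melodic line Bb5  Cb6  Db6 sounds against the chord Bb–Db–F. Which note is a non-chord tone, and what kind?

The harmony at that moment is Bb minor triad (Bb, Db, F); Cb6 is not a chord tone.
It is approached by step up from Bb5 and left by step up to Db6.
Step in, step out in the same direction — a passing tone.

Cb6 is a passing tone.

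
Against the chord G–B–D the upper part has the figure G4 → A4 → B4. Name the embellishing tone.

The harmony at that moment is G major triad (G, B, D); A4 is not a chord tone.
It is approached by step up from G4 and left by step up to B4.
Step in, step out in the same direction — a passing tone.

A4 is a passing tone.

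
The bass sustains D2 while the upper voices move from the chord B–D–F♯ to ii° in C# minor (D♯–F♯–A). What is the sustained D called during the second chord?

Pedal tone (pedal point).

The harmony at that moment is D♯ diminished triad (D♯, F♯, A); D2 is not a chord tone.
It is held over (the same pitch as the preceding D2) and then sustained as the same pitch into the next harmony.
Sustained through a change of harmony — a pedal tone.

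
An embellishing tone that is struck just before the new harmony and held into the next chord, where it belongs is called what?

Approach: ahead of the chord change (typically by step), so it is dissonant against the current harmony. Departure: none — the same pitch is restated or held and is a chord tone of the new harmony.
Dissonant first, consonant once the harmony catches up: the note simply arrives early — an anticipation. (The reverse timing, consonant first and dissonant after the change, would be a suspension or retardation.)

Anticipation.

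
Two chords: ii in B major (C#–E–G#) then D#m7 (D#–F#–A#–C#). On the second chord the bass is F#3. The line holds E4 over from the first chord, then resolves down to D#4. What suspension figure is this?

At the second chord the bass is F#3. The suspended E4 lies a seventh above the bass; after resolving down by step to D#4, the interval above the bass becomes a sixth.
Suspension figures are named by those two intervals: 7–6.

7–6 suspension.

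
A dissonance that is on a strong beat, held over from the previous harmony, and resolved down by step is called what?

Suspension.

Approach: by preparation — the pitch is first a chord tone, then held (tied or repeated) while the harmony changes under it. Departure: down by step. Metric position: strong.
A prepared dissonance that resolves downward by step — a suspension. (The same figure resolving upward would be a retardation.)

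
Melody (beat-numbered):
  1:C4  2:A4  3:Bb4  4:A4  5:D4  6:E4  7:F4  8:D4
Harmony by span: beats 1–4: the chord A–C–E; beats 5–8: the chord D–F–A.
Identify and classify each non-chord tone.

Bb4 (beat 3) — neighbor tone; E4 (beat 6) — passing tone.

The harmony at that moment is A minor triad (A, C, E); Bb4 is not a chord tone.
It is approached by step up from A4 and left by step down to A4.
Step away and step back to the same note — a neighbor tone (upper neighbor).
The harmony at that moment is D minor triad (D, F, A); E4 is not a chord tone.
It is approached by step up from D4 and left by step up to F4.
Step in, step out in the same direction — a passing tone.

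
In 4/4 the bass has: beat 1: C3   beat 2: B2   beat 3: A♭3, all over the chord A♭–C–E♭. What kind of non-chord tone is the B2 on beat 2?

The harmony at that moment is A♭ major triad (A♭, C, E♭); B2 is not a chord tone.
It is approached by step down from C3 and left by leap up to A♭3.
Step in, leap out, on a weak beat — an escape tone.

Escape tone.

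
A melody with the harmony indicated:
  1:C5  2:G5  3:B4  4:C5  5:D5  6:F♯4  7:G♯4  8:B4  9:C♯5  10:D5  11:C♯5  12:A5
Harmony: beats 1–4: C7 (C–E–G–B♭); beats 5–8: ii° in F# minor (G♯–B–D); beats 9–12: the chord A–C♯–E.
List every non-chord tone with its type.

The harmony at that moment is C dominant seventh chord (C, E, G, B♭); B4 is not a chord tone.
It is approached by leap down from G5 and left by step up to C5.
Leap in, step out — an appoggiatura.
The harmony at that moment is G♯ diminished triad (G♯, B, D); F♯4 is not a chord tone.
It is approached by leap down from D5 and left by step up to G♯4.
Leap in, step out — an appoggiatura.
The harmony at that moment is A major triad (A, C♯, E); D5 is not a chord tone.
It is approached by step up from C♯5 and left by step down to C♯5.
Step away and step back to the same note — a neighbor tone (upper neighbor).

B4 (beat 3) — appoggiatura; F♯4 (beat 6) — appoggiatura; D5 (beat 10) — neighbor tone.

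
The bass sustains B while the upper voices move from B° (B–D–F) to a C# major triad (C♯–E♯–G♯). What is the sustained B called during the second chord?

Pedal tone (pedal point).

The harmony at that moment is C♯ major triad (C♯, E♯, G♯); B is not a chord tone.
It is held over (the same pitch as the preceding B) and then sustained as the same pitch into the next harmony.
Sustained through a change of harmony — a pedal tone.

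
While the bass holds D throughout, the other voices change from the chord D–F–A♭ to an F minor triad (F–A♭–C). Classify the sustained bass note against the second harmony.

Pedal tone (pedal point).

The harmony at that moment is F minor triad (F, A♭, C); D is not a chord tone.
It is held over (the same pitch as the preceding D) and then sustained as the same pitch into the next harmony.
Sustained through a change of harmony — a pedal tone.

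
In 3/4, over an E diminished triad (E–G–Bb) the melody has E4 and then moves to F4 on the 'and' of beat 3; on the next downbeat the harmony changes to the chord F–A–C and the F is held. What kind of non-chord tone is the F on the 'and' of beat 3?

Anticipation.

The harmony at that moment is E diminished triad (E, G, Bb); F4 is not a chord tone.
It is approached by step up from E4 and then sustained as the same pitch into the next harmony.
Arriving early and becoming a chord tone when the harmony changes — an anticipation.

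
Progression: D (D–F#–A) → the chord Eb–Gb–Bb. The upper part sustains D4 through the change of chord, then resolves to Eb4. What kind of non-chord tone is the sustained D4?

D4 is a retardation.

The harmony at that moment is Eb minor triad (Eb, Gb, Bb); D4 is not a chord tone.
It is held over (the same pitch as the preceding D4) and left by step up to Eb4.
Held over from the previous chord and resolving up by step — a retardation.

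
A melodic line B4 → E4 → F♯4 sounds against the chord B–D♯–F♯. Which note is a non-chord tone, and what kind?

The harmony at that moment is B major triad (B, D♯, F♯); E4 is not a chord tone.
It is approached by leap down from B4 and left by step up to F♯4.
Leap in, step out — an appoggiatura.

E4 is an appoggiatura.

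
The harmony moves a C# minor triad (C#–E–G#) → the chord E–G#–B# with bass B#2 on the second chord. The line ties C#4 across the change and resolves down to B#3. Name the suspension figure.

9–8 suspension.

At the second chord the bass is B#2. The suspended C#4 lies a ninth above the bass; after resolving down by step to B#3, the interval above the bass becomes an octave.
Suspension figures are named by those two intervals: 9–8.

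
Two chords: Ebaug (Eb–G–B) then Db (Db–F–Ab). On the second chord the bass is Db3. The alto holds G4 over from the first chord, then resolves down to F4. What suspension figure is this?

4–3 suspension.

At the second chord the bass is Db3. The suspended G4 lies a fourth above the bass; after resolving down by step to F4, the interval above the bass becomes a third.
Suspension figures are named by those two intervals: 4–3.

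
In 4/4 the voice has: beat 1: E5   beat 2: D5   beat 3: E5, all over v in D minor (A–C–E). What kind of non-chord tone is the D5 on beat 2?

The harmony at that moment is A minor triad (A, C, E); D5 is not a chord tone.
It is approached by step down from E5 and left by step up to E5.
Step away and step back to the same note — a neighbor tone (lower neighbor).

Lower neighbor tone.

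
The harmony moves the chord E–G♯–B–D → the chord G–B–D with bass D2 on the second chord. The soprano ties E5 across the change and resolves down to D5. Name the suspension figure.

9–8 suspension.

At the second chord the bass is D2. The suspended E5 lies a ninth above the bass; after resolving down by step to D5, the interval above the bass becomes an octave.
Suspension figures are named by those two intervals: 9–8.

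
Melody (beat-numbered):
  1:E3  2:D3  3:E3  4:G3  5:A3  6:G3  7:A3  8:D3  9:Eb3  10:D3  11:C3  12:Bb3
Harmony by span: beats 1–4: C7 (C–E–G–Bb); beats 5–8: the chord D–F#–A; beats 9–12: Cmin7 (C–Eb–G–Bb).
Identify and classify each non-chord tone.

The harmony at that moment is C dominant seventh chord (C, E, G, Bb); D3 is not a chord tone.
It is approached by step down from E3 and left by step up to E3.
Step away and step back to the same note — a neighbor tone (lower neighbor).
The harmony at that moment is D major triad (D, F#, A); G3 is not a chord tone.
It is approached by step down from A3 and left by step up to A3.
Step away and step back to the same note — a neighbor tone (lower neighbor).
The harmony at that moment is C minor seventh chord (C, Eb, G, Bb); D3 is not a chord tone.
It is approached by step down from Eb3 and left by step down to C3.
Step in, step out in the same direction — a passing tone.

D3 (beat 2) — neighbor tone; G3 (beat 6) — neighbor tone; D3 (beat 10) — passing tone.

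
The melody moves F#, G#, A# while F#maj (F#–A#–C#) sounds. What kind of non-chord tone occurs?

The harmony at that moment is F# major triad (F#, A#, C#); G# is not a chord tone.
It is approached by step up from F# and left by step up to A#.
Step in, step out in the same direction — a passing tone.

G# is a passing tone.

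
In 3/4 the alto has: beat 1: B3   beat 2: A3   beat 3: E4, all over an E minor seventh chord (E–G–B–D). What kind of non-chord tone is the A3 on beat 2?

Escape tone.

The harmony at that moment is E minor seventh chord (E, G, B, D); A3 is not a chord tone.
It is approached by step down from B3 and left by leap up to E4.
Step in, leap out, on a weak beat — an escape tone.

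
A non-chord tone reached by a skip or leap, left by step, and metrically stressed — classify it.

Approach: by leap. Departure: by step. Metric position: strong.
Leap in, step out, in a metrically strong position — an appoggiatura. (It is the mirror image of the escape tone, which steps in and leaps out from a weak position.)

Appoggiatura.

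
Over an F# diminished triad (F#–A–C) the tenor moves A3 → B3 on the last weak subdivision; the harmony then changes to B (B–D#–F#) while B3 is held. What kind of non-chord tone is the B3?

The harmony at that moment is F# diminished triad (F#, A, C); B3 is not a chord tone.
It is approached by step up from A3 and then sustained as the same pitch into the next harmony.
Arriving early and becoming a chord tone when the harmony changes — an anticipation.

B3 is an anticipation.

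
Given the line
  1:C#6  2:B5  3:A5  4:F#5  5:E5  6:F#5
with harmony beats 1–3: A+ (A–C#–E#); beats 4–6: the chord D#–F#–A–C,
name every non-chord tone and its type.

The harmony at that moment is A augmented triad (A, C#, E#); B5 is not a chord tone.
It is approached by step down from C#6 and left by step down to A5.
Step in, step out in the same direction — a passing tone.
The harmony at that moment is D# diminished seventh chord (D#, F#, A, C); E5 is not a chord tone.
It is approached by step down from F#5 and left by step up to F#5.
Step away and step back to the same note — a neighbor tone (lower neighbor).

B5 (beat 2) — passing tone; E5 (beat 5) — neighbor tone.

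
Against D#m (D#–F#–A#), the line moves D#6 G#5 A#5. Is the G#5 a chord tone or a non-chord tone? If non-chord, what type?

The harmony at that moment is D# minor triad (D#, F#, A#); G#5 is not a chord tone.
It is approached by leap down from D#6 and left by step up to A#5.
Leap in, step out — an appoggiatura.

Non-chord tone — an appoggiatura.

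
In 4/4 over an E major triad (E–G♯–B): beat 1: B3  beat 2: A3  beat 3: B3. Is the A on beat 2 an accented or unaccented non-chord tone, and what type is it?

Unaccented neighbor tone.

The harmony at that moment is E major triad (E, G♯, B); A3 is not a chord tone.
It is approached by step down from B3 and left by step up to B3.
Step away and step back to the same note — a neighbor tone (lower neighbor).
It falls on a weak beat, so it is unaccented.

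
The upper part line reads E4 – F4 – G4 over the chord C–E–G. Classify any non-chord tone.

F4 is a passing tone.

The harmony at that moment is C major triad (C, E, G); F4 is not a chord tone.
It is approached by step up from E4 and left by step up to G4.
Step in, step out in the same direction — a passing tone.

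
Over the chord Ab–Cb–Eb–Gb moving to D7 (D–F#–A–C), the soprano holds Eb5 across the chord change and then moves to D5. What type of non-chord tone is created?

The harmony at that moment is D dominant seventh chord (D, F#, A, C); Eb5 is not a chord tone.
It is held over (the same pitch as the preceding Eb5) and left by step down to D5.
Held over from the previous chord and resolving down by step — a suspension.

Eb5 is a suspension.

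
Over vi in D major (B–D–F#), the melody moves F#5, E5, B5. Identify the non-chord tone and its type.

The harmony at that moment is B minor triad (B, D, F#); E5 is not a chord tone.
It is approached by step down from F#5 and left by leap up to B5.
Step in, leap out — an escape tone.

E5 is an escape tone.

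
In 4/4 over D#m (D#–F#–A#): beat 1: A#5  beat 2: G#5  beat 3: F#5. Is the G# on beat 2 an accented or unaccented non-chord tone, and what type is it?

The harmony at that moment is D# minor triad (D#, F#, A#); G#5 is not a chord tone.
It is approached by step down from A#5 and left by step down to F#5.
Step in, step out in the same direction — a passing tone.
It falls on a weak beat, so it is unaccented.

Unaccented passing tone.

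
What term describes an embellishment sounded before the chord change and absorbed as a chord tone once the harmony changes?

Approach: ahead of the chord change (typically by step), so it is dissonant against the current harmony. Departure: none — the same pitch is restated or held and is a chord tone of the new harmony.
Dissonant first, consonant once the harmony catches up: the note simply arrives early — an anticipation. (The reverse timing, consonant first and dissonant after the change, would be a suspension or retardation.)

Anticipation.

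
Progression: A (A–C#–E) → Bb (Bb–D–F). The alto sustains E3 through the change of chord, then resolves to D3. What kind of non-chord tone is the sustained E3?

E3 is a suspension.

The harmony at that moment is Bb major triad (Bb, D, F); E3 is not a chord tone.
It is held over (the same pitch as the preceding E3) and left by step down to D3.
Held over from the previous chord and resolving down by step — a suspension.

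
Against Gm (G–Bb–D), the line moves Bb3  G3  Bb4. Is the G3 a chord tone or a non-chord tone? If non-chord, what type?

G minor triad contains G, Bb, D; G is the root, so it is a chord tone.

Chord tone (the root of G minor triad).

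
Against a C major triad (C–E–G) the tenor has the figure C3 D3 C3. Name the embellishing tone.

D3 is a neighbor tone.

The harmony at that moment is C major triad (C, E, G); D3 is not a chord tone.
It is approached by step up from C3 and left by step down to C3.
Step away and step back to the same note — a neighbor tone (upper neighbor).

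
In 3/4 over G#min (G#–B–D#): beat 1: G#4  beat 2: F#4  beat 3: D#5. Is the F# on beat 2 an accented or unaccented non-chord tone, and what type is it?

The harmony at that moment is G# minor triad (G#, B, D#); F#4 is not a chord tone.
It is approached by step down from G#4 and left by leap up to D#5.
Step in, leap out — an escape tone.
It falls on a weak beat, so it is unaccented.

Unaccented escape tone.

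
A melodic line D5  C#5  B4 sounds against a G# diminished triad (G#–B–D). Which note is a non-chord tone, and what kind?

The harmony at that moment is G# diminished triad (G#, B, D); C#5 is not a chord tone.
It is approached by step down from D5 and left by step down to B4.
Step in, step out in the same direction — a passing tone.

C#5 is a passing tone.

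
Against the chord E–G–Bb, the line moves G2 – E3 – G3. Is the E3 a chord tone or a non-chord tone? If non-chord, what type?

E diminished triad contains E, G, Bb; E is the root, so it is a chord tone.

Chord tone (the root of E diminished triad).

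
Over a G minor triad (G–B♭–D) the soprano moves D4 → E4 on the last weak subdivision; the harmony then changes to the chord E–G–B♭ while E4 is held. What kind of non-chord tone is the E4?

E4 is an anticipation.

The harmony at that moment is G minor triad (G, B♭, D); E4 is not a chord tone.
It is approached by step up from D4 and then sustained as the same pitch into the next harmony.
Arriving early and becoming a chord tone when the harmony changes — an anticipation.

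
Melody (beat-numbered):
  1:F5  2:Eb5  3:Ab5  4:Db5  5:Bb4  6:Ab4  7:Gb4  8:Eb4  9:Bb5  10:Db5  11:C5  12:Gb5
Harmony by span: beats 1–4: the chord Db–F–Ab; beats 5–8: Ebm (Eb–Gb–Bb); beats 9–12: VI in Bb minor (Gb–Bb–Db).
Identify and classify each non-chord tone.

The harmony at that moment is Db major triad (Db, F, Ab); Eb5 is not a chord tone.
It is approached by step down from F5 and left by leap up to Ab5.
Step in, leap out — an escape tone.
The harmony at that moment is Eb minor triad (Eb, Gb, Bb); Ab4 is not a chord tone.
It is approached by step down from Bb4 and left by step down to Gb4.
Step in, step out in the same direction — a passing tone.
The harmony at that moment is Gb major triad (Gb, Bb, Db); C5 is not a chord tone.
It is approached by step down from Db5 and left by leap up to Gb5.
Step in, leap out — an escape tone.

Eb5 (beat 2) — escape tone; Ab4 (beat 6) — passing tone; C5 (beat 11) — escape tone.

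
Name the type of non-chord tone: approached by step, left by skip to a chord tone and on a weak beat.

Escape tone.

Approach: by step. Departure: by leap. Metric position: weak.
Step in, leap out, from a weak position — an escape tone (échappée). (It is the mirror image of the appoggiatura, which leaps in and steps out on a strong beat.)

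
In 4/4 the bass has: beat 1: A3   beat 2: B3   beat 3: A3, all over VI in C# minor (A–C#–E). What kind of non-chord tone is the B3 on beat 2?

Upper neighbor tone.

The harmony at that moment is A major triad (A, C#, E); B3 is not a chord tone.
It is approached by step up from A3 and left by step down to A3.
Step away and step back to the same note — a neighbor tone (upper neighbor).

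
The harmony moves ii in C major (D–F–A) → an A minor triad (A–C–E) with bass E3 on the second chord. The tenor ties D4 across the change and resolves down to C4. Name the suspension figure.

At the second chord the bass is E3. The suspended D4 lies a seventh above the bass; after resolving down by step to C4, the interval above the bass becomes a sixth.
Suspension figures are named by those two intervals: 7–6.

7–6 suspension.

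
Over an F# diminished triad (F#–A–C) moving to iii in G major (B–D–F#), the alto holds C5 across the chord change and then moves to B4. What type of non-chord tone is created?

C5 is a suspension.

The harmony at that moment is B minor triad (B, D, F#); C5 is not a chord tone.
It is held over (the same pitch as the preceding C5) and left by step down to B4.
Held over from the previous chord and resolving down by step — a suspension.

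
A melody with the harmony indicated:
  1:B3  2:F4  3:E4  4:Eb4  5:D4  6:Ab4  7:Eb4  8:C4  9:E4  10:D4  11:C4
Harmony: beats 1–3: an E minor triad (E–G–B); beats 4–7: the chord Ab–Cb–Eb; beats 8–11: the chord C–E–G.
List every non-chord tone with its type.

F4 (beat 2) — appoggiatura; D4 (beat 5) — escape tone; D4 (beat 10) — passing tone.

The harmony at that moment is E minor triad (E, G, B); F4 is not a chord tone.
It is approached by leap up from B3 and left by step down to E4.
Leap in, step out — an appoggiatura.
The harmony at that moment is Ab minor triad (Ab, Cb, Eb); D4 is not a chord tone.
It is approached by step down from Eb4 and left by leap up to Ab4.
Step in, leap out — an escape tone.
The harmony at that moment is C major triad (C, E, G); D4 is not a chord tone.
It is approached by step down from E4 and left by step down to C4.
Step in, step out in the same direction — a passing tone.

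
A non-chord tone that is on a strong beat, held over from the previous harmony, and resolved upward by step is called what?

Retardation.

Approach: by preparation — the pitch is first a chord tone, then held (tied or repeated) while the harmony changes under it. Departure: up by step. Metric position: strong.
A prepared dissonance that resolves upward by step — a retardation. (The same figure resolving downward would be a suspension.)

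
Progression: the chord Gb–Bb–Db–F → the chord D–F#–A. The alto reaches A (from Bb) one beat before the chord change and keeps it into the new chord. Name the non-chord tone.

A is an anticipation.

The harmony at that moment is Gb major seventh chord (Gb, Bb, Db, F); A is not a chord tone.
It is approached by step down from Bb and then sustained as the same pitch into the next harmony.
Arriving early and becoming a chord tone when the harmony changes — an anticipation.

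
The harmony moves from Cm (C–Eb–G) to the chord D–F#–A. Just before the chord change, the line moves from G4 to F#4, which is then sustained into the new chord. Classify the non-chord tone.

The harmony at that moment is C minor triad (C, Eb, G); F#4 is not a chord tone.
It is approached by step down from G4 and then sustained as the same pitch into the next harmony.
Arriving early and becoming a chord tone when the harmony changes — an anticipation.

F#4 is an anticipation.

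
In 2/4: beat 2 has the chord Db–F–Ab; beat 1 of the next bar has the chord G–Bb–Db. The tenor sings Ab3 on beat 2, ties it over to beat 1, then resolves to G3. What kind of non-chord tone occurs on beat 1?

The harmony at that moment is G diminished triad (G, Bb, Db); Ab3 is not a chord tone.
It is held over (the same pitch as the preceding Ab3) and left by step down to G3.
Held over from the previous chord and resolving down by step — a suspension.

Suspension.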